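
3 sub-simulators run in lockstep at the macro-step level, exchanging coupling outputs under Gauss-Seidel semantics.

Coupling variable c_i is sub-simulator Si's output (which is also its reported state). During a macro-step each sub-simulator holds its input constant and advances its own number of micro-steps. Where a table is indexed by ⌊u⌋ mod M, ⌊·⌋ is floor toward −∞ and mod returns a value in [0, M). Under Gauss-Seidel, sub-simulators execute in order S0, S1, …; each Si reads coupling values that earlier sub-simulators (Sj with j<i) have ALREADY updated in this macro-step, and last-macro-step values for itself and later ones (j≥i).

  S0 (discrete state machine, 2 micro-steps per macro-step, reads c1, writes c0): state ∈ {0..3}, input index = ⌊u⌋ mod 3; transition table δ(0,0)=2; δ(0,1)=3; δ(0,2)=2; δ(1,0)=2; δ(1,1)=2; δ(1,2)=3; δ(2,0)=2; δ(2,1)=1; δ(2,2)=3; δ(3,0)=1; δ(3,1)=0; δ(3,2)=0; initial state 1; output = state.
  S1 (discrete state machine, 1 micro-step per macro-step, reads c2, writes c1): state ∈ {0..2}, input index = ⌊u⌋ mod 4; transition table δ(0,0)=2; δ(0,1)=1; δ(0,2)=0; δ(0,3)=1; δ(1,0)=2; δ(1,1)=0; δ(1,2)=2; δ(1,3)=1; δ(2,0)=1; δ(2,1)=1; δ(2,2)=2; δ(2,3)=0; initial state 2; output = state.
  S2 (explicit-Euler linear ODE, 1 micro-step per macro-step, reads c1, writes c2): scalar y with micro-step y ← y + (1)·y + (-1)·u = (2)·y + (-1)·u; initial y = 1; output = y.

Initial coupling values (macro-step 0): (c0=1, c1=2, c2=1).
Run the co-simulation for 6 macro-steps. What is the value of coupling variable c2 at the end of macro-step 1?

c2 at macro-step 1 = 1

macro 1: S0 reads c1=2 → after 2×micro: 0; S1 reads c2=1 → after 1×micro: 1; S2 reads c1=1 → after 1×micro: 1 ⇒ (c0=0, c1=1, c2=1)
macro 2: S0 reads c1=1 → after 2×micro: 0; S1 reads c2=1 → after 1×micro: 0; S2 reads c1=0 → after 1×micro: 2 ⇒ (c0=0, c1=0, c2=2)
macro 3: S0 reads c1=0 → after 2×micro: 2; S1 reads c2=2 → after 1×micro: 0; S2 reads c1=0 → after 1×micro: 4 ⇒ (c0=2, c1=0, c2=4)
macro 4: S0 reads c1=0 → after 2×micro: 2; S1 reads c2=4 → after 1×micro: 2; S2 reads c1=2 → after 1×micro: 6 ⇒ (c0=2, c1=2, c2=6)
macro 5: S0 reads c1=2 → after 2×micro: 0; S1 reads c2=6 → after 1×micro: 2; S2 reads c1=2 → after 1×micro: 10 ⇒ (c0=0, c1=2, c2=10)
macro 6: S0 reads c1=2 → after 2×micro: 3; S1 reads c2=10 → after 1×micro: 2; S2 reads c1=2 → after 1×micro: 18 ⇒ (c0=3, c1=2, c2=18)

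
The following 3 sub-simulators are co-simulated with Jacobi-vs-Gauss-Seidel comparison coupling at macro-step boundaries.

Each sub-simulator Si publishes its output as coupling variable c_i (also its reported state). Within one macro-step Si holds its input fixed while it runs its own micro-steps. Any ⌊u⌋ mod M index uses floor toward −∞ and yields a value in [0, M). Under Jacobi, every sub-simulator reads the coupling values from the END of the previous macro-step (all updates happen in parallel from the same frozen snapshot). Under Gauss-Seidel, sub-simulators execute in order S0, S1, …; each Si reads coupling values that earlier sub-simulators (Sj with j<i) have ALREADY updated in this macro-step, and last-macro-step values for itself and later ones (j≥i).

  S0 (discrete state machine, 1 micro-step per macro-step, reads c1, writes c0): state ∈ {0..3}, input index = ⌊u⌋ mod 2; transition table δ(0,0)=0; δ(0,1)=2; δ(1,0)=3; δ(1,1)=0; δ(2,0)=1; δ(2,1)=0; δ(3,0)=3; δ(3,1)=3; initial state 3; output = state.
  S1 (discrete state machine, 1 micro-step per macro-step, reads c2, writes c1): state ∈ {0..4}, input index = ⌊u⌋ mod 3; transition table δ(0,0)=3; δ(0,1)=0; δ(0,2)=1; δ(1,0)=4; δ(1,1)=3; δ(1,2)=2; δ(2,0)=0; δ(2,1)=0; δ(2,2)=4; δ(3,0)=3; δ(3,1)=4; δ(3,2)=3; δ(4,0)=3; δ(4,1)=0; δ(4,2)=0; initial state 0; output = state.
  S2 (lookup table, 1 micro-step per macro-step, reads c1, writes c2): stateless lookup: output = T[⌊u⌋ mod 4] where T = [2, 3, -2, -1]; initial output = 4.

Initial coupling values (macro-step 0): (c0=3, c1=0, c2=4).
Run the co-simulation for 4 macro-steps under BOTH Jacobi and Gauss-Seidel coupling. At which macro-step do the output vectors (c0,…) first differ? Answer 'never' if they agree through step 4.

first divergence at macro-step: 2

[Jacobi] macro 1: S0 reads c1=0 → after 1×micro: 3; S1 reads c2=4 → after 1×micro: 0; S2 reads c1=0 → after 1×micro: 2 ⇒ (c0=3, c1=0, c2=2)
[Jacobi] macro 2: S0 reads c1=0 → after 1×micro: 3; S1 reads c2=2 → after 1×micro: 1; S2 reads c1=0 → after 1×micro: 2 ⇒ (c0=3, c1=1, c2=2)
[Jacobi] macro 3: S0 reads c1=1 → after 1×micro: 3; S1 reads c2=2 → after 1×micro: 2; S2 reads c1=1 → after 1×micro: 3 ⇒ (c0=3, c1=2, c2=3)
[Jacobi] macro 4: S0 reads c1=2 → after 1×micro: 3; S1 reads c2=3 → after 1×micro: 0; S2 reads c1=2 → after 1×micro: -2 ⇒ (c0=3, c1=0, c2=-2)
[Gauss-Seidel] macro 1: S0 reads c1=0 → after 1×micro: 3; S1 reads c2=4 → after 1×micro: 0; S2 reads c1=0 → after 1×micro: 2 ⇒ (c0=3, c1=0, c2=2)
[Gauss-Seidel] macro 2: S0 reads c1=0 → after 1×micro: 3; S1 reads c2=2 → after 1×micro: 1; S2 reads c1=1 → after 1×micro: 3 ⇒ (c0=3, c1=1, c2=3)
[Gauss-Seidel] macro 3: S0 reads c1=1 → after 1×micro: 3; S1 reads c2=3 → after 1×micro: 4; S2 reads c1=4 → after 1×micro: 2 ⇒ (c0=3, c1=4, c2=2)
[Gauss-Seidel] macro 4: S0 reads c1=4 → after 1×micro: 3; S1 reads c2=2 → after 1×micro: 0; S2 reads c1=0 → after 1×micro: 2 ⇒ (c0=3, c1=0, c2=2)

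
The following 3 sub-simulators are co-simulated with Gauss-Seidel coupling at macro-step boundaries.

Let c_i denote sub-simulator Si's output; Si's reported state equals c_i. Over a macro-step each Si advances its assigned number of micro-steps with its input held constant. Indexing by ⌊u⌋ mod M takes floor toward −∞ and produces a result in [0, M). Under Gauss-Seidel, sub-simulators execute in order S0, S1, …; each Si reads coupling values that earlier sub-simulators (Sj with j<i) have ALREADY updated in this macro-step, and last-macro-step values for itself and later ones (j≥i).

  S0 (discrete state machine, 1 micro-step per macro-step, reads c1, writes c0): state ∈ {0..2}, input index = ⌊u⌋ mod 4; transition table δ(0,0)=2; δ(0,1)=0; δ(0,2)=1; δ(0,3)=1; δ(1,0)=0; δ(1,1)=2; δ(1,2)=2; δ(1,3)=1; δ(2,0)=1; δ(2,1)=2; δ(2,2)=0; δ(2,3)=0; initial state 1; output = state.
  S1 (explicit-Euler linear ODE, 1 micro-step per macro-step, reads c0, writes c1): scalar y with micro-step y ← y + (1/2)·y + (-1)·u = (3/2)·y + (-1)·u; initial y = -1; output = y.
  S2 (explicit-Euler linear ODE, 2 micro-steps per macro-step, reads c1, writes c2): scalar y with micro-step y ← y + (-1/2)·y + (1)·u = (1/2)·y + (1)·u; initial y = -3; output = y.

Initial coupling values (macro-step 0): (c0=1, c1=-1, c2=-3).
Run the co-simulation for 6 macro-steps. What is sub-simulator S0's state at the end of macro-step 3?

macro 1: S0 reads c1=-1 → after 1×micro: 1; S1 reads c0=1 → after 1×micro: -5/2; S2 reads c1=-5/2 → after 2×micro: -9/2 ⇒ (c0=1, c1=-5/2, c2=-9/2)
macro 2: S0 reads c1=-5/2 → after 1×micro: 2; S1 reads c0=2 → after 1×micro: -23/4; S2 reads c1=-23/4 → after 2×micro: -39/4 ⇒ (c0=2, c1=-23/4, c2=-39/4)
macro 3: S0 reads c1=-23/4 → after 1×micro: 0; S1 reads c0=0 → after 1×micro: -69/8; S2 reads c1=-69/8 → after 2×micro: -123/8 ⇒ (c0=0, c1=-69/8, c2=-123/8)
macro 4: S0 reads c1=-69/8 → after 1×micro: 1; S1 reads c0=1 → after 1×micro: -223/16; S2 reads c1=-223/16 → after 2×micro: -99/4 ⇒ (c0=1, c1=-223/16, c2=-99/4)
macro 5: S0 reads c1=-223/16 → after 1×micro: 2; S1 reads c0=2 → after 1×micro: -733/32; S2 reads c1=-733/32 → after 2×micro: -2595/64 ⇒ (c0=2, c1=-733/32, c2=-2595/64)
macro 6: S0 reads c1=-733/32 → after 1×micro: 2; S1 reads c0=2 → after 1×micro: -2327/64; S2 reads c1=-2327/64 → after 2×micro: -16557/256 ⇒ (c0=2, c1=-2327/64, c2=-16557/256)

S0 state at macro-step 3 = 0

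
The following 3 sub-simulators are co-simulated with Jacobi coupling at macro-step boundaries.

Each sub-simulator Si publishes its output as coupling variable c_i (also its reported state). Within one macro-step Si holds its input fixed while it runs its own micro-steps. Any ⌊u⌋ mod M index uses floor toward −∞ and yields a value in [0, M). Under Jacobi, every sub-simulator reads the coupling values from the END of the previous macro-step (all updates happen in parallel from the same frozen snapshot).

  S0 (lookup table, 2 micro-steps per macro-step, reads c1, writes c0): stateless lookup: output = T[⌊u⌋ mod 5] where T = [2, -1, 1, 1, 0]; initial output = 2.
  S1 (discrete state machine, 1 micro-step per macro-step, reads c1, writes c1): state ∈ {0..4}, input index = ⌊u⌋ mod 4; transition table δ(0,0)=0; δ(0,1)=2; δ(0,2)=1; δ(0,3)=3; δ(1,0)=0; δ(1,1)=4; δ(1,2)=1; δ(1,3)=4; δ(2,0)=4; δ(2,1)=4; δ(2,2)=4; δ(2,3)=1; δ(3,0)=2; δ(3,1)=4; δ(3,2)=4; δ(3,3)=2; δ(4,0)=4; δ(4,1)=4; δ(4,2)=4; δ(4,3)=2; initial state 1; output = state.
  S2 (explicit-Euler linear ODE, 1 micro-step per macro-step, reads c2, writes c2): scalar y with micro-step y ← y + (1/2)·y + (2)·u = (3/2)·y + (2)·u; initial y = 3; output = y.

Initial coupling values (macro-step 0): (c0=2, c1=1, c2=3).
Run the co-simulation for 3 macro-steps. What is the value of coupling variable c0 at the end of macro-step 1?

c0 at macro-step 1 = -1

macro 1: S0 reads c1=1 → after 2×micro: -1; S1 reads c1=1 → after 1×micro: 4; S2 reads c2=3 → after 1×micro: 21/2 ⇒ (c0=-1, c1=4, c2=21/2)
macro 2: S0 reads c1=4 → after 2×micro: 0; S1 reads c1=4 → after 1×micro: 4; S2 reads c2=21/2 → after 1×micro: 147/4 ⇒ (c0=0, c1=4, c2=147/4)
macro 3: S0 reads c1=4 → after 2×micro: 0; S1 reads c1=4 → after 1×micro: 4; S2 reads c2=147/4 → after 1×micro: 1029/8 ⇒ (c0=0, c1=4, c2=1029/8)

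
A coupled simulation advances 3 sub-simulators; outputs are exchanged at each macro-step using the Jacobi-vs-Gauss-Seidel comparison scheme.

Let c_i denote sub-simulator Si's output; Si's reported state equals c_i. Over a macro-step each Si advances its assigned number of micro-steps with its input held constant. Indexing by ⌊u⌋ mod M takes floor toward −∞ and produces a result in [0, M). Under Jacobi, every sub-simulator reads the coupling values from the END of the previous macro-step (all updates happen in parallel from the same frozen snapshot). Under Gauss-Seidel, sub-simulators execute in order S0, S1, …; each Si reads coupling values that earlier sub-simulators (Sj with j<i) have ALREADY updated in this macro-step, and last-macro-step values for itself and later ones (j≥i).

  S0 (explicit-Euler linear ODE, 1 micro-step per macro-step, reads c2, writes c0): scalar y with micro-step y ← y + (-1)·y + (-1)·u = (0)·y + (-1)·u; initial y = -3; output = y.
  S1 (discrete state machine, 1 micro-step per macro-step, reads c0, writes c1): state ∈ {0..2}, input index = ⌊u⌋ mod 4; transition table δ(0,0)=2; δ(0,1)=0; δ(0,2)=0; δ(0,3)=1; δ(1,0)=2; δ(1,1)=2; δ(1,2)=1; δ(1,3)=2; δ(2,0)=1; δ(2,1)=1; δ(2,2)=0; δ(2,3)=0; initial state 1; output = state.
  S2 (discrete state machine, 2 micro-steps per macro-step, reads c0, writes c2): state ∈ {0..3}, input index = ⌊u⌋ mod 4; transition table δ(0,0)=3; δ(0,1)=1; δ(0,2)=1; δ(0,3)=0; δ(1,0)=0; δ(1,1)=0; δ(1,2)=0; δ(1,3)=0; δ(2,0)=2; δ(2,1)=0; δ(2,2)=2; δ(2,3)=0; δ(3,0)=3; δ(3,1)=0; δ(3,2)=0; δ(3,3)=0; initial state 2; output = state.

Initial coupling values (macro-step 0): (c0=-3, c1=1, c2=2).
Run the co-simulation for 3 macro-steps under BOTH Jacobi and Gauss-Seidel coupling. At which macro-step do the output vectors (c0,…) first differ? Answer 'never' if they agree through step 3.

[Jacobi] macro 1: S0 reads c2=2 → after 1×micro: -2; S1 reads c0=-3 → after 1×micro: 2; S2 reads c0=-3 → after 2×micro: 1 ⇒ (c0=-2, c1=2, c2=1)
[Jacobi] macro 2: S0 reads c2=1 → after 1×micro: -1; S1 reads c0=-2 → after 1×micro: 0; S2 reads c0=-2 → after 2×micro: 1 ⇒ (c0=-1, c1=0, c2=1)
[Jacobi] macro 3: S0 reads c2=1 → after 1×micro: -1; S1 reads c0=-1 → after 1×micro: 1; S2 reads c0=-1 → after 2×micro: 0 ⇒ (c0=-1, c1=1, c2=0)
[Gauss-Seidel] macro 1: S0 reads c2=2 → after 1×micro: -2; S1 reads c0=-2 → after 1×micro: 1; S2 reads c0=-2 → after 2×micro: 2 ⇒ (c0=-2, c1=1, c2=2)
[Gauss-Seidel] macro 2: S0 reads c2=2 → after 1×micro: -2; S1 reads c0=-2 → after 1×micro: 1; S2 reads c0=-2 → after 2×micro: 2 ⇒ (c0=-2, c1=1, c2=2)
[Gauss-Seidel] macro 3: S0 reads c2=2 → after 1×micro: -2; S1 reads c0=-2 → after 1×micro: 1; S2 reads c0=-2 → after 2×micro: 2 ⇒ (c0=-2, c1=1, c2=2)

first divergence at macro-step: 1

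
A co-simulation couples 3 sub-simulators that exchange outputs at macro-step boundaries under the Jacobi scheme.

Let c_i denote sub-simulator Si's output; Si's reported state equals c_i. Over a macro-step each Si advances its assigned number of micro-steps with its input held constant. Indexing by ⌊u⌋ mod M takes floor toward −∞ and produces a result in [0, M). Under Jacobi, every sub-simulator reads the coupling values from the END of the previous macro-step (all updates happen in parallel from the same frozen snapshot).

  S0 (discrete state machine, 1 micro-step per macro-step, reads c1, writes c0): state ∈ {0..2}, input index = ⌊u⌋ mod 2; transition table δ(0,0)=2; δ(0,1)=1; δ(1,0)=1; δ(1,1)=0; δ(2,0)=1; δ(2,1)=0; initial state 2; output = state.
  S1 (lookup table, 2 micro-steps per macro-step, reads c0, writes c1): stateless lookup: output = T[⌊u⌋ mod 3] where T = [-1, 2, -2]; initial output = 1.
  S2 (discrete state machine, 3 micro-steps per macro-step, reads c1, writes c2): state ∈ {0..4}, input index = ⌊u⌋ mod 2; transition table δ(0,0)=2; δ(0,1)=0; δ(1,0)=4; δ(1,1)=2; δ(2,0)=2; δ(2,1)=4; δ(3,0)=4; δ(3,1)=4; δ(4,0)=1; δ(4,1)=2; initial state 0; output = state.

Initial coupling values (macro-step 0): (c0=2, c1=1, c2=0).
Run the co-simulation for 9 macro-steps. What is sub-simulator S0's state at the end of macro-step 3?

S0 state at macro-step 3 = 0

macro 1: S0 reads c1=1 → after 1×micro: 0; S1 reads c0=2 → after 2×micro: -2; S2 reads c1=1 → after 3×micro: 0 ⇒ (c0=0, c1=-2, c2=0)
macro 2: S0 reads c1=-2 → after 1×micro: 2; S1 reads c0=0 → after 2×micro: -1; S2 reads c1=-2 → after 3×micro: 2 ⇒ (c0=2, c1=-1, c2=2)
macro 3: S0 reads c1=-1 → after 1×micro: 0; S1 reads c0=2 → after 2×micro: -2; S2 reads c1=-1 → after 3×micro: 4 ⇒ (c0=0, c1=-2, c2=4)
macro 4: S0 reads c1=-2 → after 1×micro: 2; S1 reads c0=0 → after 2×micro: -1; S2 reads c1=-2 → after 3×micro: 1 ⇒ (c0=2, c1=-1, c2=1)
macro 5: S0 reads c1=-1 → after 1×micro: 0; S1 reads c0=2 → after 2×micro: -2; S2 reads c1=-1 → after 3×micro: 2 ⇒ (c0=0, c1=-2, c2=2)
macro 6: S0 reads c1=-2 → after 1×micro: 2; S1 reads c0=0 → after 2×micro: -1; S2 reads c1=-2 → after 3×micro: 2 ⇒ (c0=2, c1=-1, c2=2)
macro 7: S0 reads c1=-1 → after 1×micro: 0; S1 reads c0=2 → after 2×micro: -2; S2 reads c1=-1 → after 3×micro: 4 ⇒ (c0=0, c1=-2, c2=4)
macro 8: S0 reads c1=-2 → after 1×micro: 2; S1 reads c0=0 → after 2×micro: -1; S2 reads c1=-2 → after 3×micro: 1 ⇒ (c0=2, c1=-1, c2=1)
macro 9: S0 reads c1=-1 → after 1×micro: 0; S1 reads c0=2 → after 2×micro: -2; S2 reads c1=-1 → after 3×micro: 2 ⇒ (c0=0, c1=-2, c2=2)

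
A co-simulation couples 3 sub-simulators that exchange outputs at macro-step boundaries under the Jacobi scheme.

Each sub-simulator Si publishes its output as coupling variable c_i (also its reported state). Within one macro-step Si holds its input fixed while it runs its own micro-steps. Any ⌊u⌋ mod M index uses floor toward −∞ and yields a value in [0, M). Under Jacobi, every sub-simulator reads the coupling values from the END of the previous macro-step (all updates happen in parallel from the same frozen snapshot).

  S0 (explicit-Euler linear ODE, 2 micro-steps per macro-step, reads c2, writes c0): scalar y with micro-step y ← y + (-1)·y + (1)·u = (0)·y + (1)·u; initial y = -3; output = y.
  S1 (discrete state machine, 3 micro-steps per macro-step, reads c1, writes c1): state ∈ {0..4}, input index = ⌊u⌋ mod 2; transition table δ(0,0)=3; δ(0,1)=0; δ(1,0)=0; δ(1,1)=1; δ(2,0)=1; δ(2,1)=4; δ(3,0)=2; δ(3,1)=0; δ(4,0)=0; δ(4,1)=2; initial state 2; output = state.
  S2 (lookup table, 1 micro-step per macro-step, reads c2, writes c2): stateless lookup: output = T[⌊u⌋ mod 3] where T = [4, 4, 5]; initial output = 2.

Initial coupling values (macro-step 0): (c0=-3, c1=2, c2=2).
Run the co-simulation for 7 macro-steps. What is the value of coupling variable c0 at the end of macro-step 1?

macro 1: S0 reads c2=2 → after 2×micro: 2; S1 reads c1=2 → after 3×micro: 3; S2 reads c2=2 → after 1×micro: 5 ⇒ (c0=2, c1=3, c2=5)
macro 2: S0 reads c2=5 → after 2×micro: 5; S1 reads c1=3 → after 3×micro: 0; S2 reads c2=5 → after 1×micro: 5 ⇒ (c0=5, c1=0, c2=5)
macro 3: S0 reads c2=5 → after 2×micro: 5; S1 reads c1=0 → after 3×micro: 1; S2 reads c2=5 → after 1×micro: 5 ⇒ (c0=5, c1=1, c2=5)
macro 4: S0 reads c2=5 → after 2×micro: 5; S1 reads c1=1 → after 3×micro: 1; S2 reads c2=5 → after 1×micro: 5 ⇒ (c0=5, c1=1, c2=5)
macro 5: S0 reads c2=5 → after 2×micro: 5; S1 reads c1=1 → after 3×micro: 1; S2 reads c2=5 → after 1×micro: 5 ⇒ (c0=5, c1=1, c2=5)
macro 6: S0 reads c2=5 → after 2×micro: 5; S1 reads c1=1 → after 3×micro: 1; S2 reads c2=5 → after 1×micro: 5 ⇒ (c0=5, c1=1, c2=5)
macro 7: S0 reads c2=5 → after 2×micro: 5; S1 reads c1=1 → after 3×micro: 1; S2 reads c2=5 → after 1×micro: 5 ⇒ (c0=5, c1=1, c2=5)

c0 at macro-step 1 = 2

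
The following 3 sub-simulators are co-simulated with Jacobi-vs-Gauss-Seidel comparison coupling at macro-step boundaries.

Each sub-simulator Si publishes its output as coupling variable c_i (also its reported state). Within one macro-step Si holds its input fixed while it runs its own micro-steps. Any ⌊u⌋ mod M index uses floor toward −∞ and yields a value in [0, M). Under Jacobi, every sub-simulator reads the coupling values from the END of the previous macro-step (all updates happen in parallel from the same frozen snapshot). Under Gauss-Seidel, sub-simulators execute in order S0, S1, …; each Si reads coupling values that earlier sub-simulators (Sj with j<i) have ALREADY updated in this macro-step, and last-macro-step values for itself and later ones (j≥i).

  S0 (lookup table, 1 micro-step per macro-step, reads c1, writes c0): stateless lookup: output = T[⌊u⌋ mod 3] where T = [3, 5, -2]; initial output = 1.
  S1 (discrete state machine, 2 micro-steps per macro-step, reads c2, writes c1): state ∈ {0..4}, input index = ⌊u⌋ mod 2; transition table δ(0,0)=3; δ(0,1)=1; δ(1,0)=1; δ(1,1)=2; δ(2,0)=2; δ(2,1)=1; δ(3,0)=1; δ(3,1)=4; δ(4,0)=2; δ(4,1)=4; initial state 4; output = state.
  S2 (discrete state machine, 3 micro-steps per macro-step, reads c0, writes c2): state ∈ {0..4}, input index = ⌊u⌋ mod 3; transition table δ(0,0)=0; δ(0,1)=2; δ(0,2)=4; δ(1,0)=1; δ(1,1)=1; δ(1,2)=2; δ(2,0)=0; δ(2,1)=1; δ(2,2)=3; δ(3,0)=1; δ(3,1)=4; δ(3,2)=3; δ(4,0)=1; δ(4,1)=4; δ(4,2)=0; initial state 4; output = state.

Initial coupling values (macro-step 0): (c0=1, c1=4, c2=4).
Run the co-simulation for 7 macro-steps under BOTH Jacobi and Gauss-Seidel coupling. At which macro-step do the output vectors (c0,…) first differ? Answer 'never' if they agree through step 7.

[Jacobi] macro 1: S0 reads c1=4 → after 1×micro: 5; S1 reads c2=4 → after 2×micro: 2; S2 reads c0=1 → after 3×micro: 4 ⇒ (c0=5, c1=2, c2=4)
[Jacobi] macro 2: S0 reads c1=2 → after 1×micro: -2; S1 reads c2=4 → after 2×micro: 2; S2 reads c0=5 → after 3×micro: 0 ⇒ (c0=-2, c1=2, c2=0)
[Jacobi] macro 3: S0 reads c1=2 → after 1×micro: -2; S1 reads c2=0 → after 2×micro: 2; S2 reads c0=-2 → after 3×micro: 1 ⇒ (c0=-2, c1=2, c2=1)
[Jacobi] macro 4: S0 reads c1=2 → after 1×micro: -2; S1 reads c2=1 → after 2×micro: 2; S2 reads c0=-2 → after 3×micro: 1 ⇒ (c0=-2, c1=2, c2=1)
[Jacobi] macro 5: S0 reads c1=2 → after 1×micro: -2; S1 reads c2=1 → after 2×micro: 2; S2 reads c0=-2 → after 3×micro: 1 ⇒ (c0=-2, c1=2, c2=1)
[Jacobi] macro 6: S0 reads c1=2 → after 1×micro: -2; S1 reads c2=1 → after 2×micro: 2; S2 reads c0=-2 → after 3×micro: 1 ⇒ (c0=-2, c1=2, c2=1)
[Jacobi] macro 7: S0 reads c1=2 → after 1×micro: -2; S1 reads c2=1 → after 2×micro: 2; S2 reads c0=-2 → after 3×micro: 1 ⇒ (c0=-2, c1=2, c2=1)
[Gauss-Seidel] macro 1: S0 reads c1=4 → after 1×micro: 5; S1 reads c2=4 → after 2×micro: 2; S2 reads c0=5 → after 3×micro: 0 ⇒ (c0=5, c1=2, c2=0)
[Gauss-Seidel] macro 2: S0 reads c1=2 → after 1×micro: -2; S1 reads c2=0 → after 2×micro: 2; S2 reads c0=-2 → after 3×micro: 1 ⇒ (c0=-2, c1=2, c2=1)
[Gauss-Seidel] macro 3: S0 reads c1=2 → after 1×micro: -2; S1 reads c2=1 → after 2×micro: 2; S2 reads c0=-2 → after 3×micro: 1 ⇒ (c0=-2, c1=2, c2=1)
[Gauss-Seidel] macro 4: S0 reads c1=2 → after 1×micro: -2; S1 reads c2=1 → after 2×micro: 2; S2 reads c0=-2 → after 3×micro: 1 ⇒ (c0=-2, c1=2, c2=1)
[Gauss-Seidel] macro 5: S0 reads c1=2 → after 1×micro: -2; S1 reads c2=1 → after 2×micro: 2; S2 reads c0=-2 → after 3×micro: 1 ⇒ (c0=-2, c1=2, c2=1)
[Gauss-Seidel] macro 6: S0 reads c1=2 → after 1×micro: -2; S1 reads c2=1 → after 2×micro: 2; S2 reads c0=-2 → after 3×micro: 1 ⇒ (c0=-2, c1=2, c2=1)
[Gauss-Seidel] macro 7: S0 reads c1=2 → after 1×micro: -2; S1 reads c2=1 → after 2×micro: 2; S2 reads c0=-2 → after 3×micro: 1 ⇒ (c0=-2, c1=2, c2=1)

first divergence at macro-step: 1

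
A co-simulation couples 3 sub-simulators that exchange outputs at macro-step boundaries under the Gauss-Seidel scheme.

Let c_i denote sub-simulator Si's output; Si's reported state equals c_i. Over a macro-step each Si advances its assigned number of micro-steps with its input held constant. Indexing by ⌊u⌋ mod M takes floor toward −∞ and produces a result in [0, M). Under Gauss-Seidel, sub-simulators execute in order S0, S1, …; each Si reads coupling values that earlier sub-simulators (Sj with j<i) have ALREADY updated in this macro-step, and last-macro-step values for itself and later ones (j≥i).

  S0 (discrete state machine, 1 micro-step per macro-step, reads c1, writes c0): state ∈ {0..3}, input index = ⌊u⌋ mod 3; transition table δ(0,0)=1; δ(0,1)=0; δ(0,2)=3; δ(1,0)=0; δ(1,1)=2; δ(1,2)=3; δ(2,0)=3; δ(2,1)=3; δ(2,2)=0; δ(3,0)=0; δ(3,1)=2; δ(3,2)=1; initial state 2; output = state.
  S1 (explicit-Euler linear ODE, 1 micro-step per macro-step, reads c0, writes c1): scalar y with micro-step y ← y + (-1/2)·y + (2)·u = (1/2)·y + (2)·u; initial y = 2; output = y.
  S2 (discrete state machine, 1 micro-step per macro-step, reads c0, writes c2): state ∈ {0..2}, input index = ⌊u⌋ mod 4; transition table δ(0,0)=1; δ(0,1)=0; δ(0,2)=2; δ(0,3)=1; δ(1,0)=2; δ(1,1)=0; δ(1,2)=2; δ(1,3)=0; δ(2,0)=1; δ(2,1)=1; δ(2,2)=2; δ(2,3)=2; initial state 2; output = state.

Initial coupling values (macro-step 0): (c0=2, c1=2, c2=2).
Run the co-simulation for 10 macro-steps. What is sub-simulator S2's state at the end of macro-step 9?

macro 1: S0 reads c1=2 → after 1×micro: 0; S1 reads c0=0 → after 1×micro: 1; S2 reads c0=0 → after 1×micro: 1 ⇒ (c0=0, c1=1, c2=1)
macro 2: S0 reads c1=1 → after 1×micro: 0; S1 reads c0=0 → after 1×micro: 1/2; S2 reads c0=0 → after 1×micro: 2 ⇒ (c0=0, c1=1/2, c2=2)
macro 3: S0 reads c1=1/2 → after 1×micro: 1; S1 reads c0=1 → after 1×micro: 9/4; S2 reads c0=1 → after 1×micro: 1 ⇒ (c0=1, c1=9/4, c2=1)
macro 4: S0 reads c1=9/4 → after 1×micro: 3; S1 reads c0=3 → after 1×micro: 57/8; S2 reads c0=3 → after 1×micro: 0 ⇒ (c0=3, c1=57/8, c2=0)
macro 5: S0 reads c1=57/8 → after 1×micro: 2; S1 reads c0=2 → after 1×micro: 121/16; S2 reads c0=2 → after 1×micro: 2 ⇒ (c0=2, c1=121/16, c2=2)
macro 6: S0 reads c1=121/16 → after 1×micro: 3; S1 reads c0=3 → after 1×micro: 313/32; S2 reads c0=3 → after 1×micro: 2 ⇒ (c0=3, c1=313/32, c2=2)
macro 7: S0 reads c1=313/32 → after 1×micro: 0; S1 reads c0=0 → after 1×micro: 313/64; S2 reads c0=0 → after 1×micro: 1 ⇒ (c0=0, c1=313/64, c2=1)
macro 8: S0 reads c1=313/64 → after 1×micro: 0; S1 reads c0=0 → after 1×micro: 313/128; S2 reads c0=0 → after 1×micro: 2 ⇒ (c0=0, c1=313/128, c2=2)
macro 9: S0 reads c1=313/128 → after 1×micro: 3; S1 reads c0=3 → after 1×micro: 1849/256; S2 reads c0=3 → after 1×micro: 2 ⇒ (c0=3, c1=1849/256, c2=2)
macro 10: S0 reads c1=1849/256 → after 1×micro: 2; S1 reads c0=2 → after 1×micro: 3897/512; S2 reads c0=2 → after 1×micro: 2 ⇒ (c0=2, c1=3897/512, c2=2)

S2 state at macro-step 9 = 2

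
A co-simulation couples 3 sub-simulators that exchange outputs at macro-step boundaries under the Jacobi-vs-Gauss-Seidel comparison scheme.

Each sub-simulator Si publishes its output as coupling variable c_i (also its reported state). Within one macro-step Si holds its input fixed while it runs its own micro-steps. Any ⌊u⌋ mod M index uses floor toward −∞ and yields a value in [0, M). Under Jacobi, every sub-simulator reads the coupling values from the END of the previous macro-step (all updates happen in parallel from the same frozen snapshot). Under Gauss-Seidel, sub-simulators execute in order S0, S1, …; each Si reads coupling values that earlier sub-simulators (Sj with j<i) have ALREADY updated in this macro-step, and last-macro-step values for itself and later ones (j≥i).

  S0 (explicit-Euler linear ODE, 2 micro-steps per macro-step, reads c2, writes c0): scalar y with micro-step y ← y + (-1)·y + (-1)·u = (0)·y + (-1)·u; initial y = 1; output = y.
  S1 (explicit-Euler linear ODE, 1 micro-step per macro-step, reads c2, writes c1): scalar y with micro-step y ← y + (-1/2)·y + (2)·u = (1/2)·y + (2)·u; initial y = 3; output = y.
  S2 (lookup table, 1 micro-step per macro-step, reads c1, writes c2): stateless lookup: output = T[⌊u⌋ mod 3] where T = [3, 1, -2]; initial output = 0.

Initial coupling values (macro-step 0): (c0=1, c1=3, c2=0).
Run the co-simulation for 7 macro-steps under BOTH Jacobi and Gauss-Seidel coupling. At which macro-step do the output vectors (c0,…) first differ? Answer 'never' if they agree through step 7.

[Jacobi] macro 1: S0 reads c2=0 → after 2×micro: 0; S1 reads c2=0 → after 1×micro: 3/2; S2 reads c1=3 → after 1×micro: 3 ⇒ (c0=0, c1=3/2, c2=3)
[Jacobi] macro 2: S0 reads c2=3 → after 2×micro: -3; S1 reads c2=3 → after 1×micro: 27/4; S2 reads c1=3/2 → after 1×micro: 1 ⇒ (c0=-3, c1=27/4, c2=1)
[Jacobi] macro 3: S0 reads c2=1 → after 2×micro: -1; S1 reads c2=1 → after 1×micro: 43/8; S2 reads c1=27/4 → after 1×micro: 3 ⇒ (c0=-1, c1=43/8, c2=3)
[Jacobi] macro 4: S0 reads c2=3 → after 2×micro: -3; S1 reads c2=3 → after 1×micro: 139/16; S2 reads c1=43/8 → after 1×micro: -2 ⇒ (c0=-3, c1=139/16, c2=-2)
[Jacobi] macro 5: S0 reads c2=-2 → after 2×micro: 2; S1 reads c2=-2 → after 1×micro: 11/32; S2 reads c1=139/16 → after 1×micro: -2 ⇒ (c0=2, c1=11/32, c2=-2)
[Jacobi] macro 6: S0 reads c2=-2 → after 2×micro: 2; S1 reads c2=-2 → after 1×micro: -245/64; S2 reads c1=11/32 → after 1×micro: 3 ⇒ (c0=2, c1=-245/64, c2=3)
[Jacobi] macro 7: S0 reads c2=3 → after 2×micro: -3; S1 reads c2=3 → after 1×micro: 523/128; S2 reads c1=-245/64 → after 1×micro: -2 ⇒ (c0=-3, c1=523/128, c2=-2)
[Gauss-Seidel] macro 1: S0 reads c2=0 → after 2×micro: 0; S1 reads c2=0 → after 1×micro: 3/2; S2 reads c1=3/2 → after 1×micro: 1 ⇒ (c0=0, c1=3/2, c2=1)
[Gauss-Seidel] macro 2: S0 reads c2=1 → after 2×micro: -1; S1 reads c2=1 → after 1×micro: 11/4; S2 reads c1=11/4 → after 1×micro: -2 ⇒ (c0=-1, c1=11/4, c2=-2)
[Gauss-Seidel] macro 3: S0 reads c2=-2 → after 2×micro: 2; S1 reads c2=-2 → after 1×micro: -21/8; S2 reads c1=-21/8 → after 1×micro: 3 ⇒ (c0=2, c1=-21/8, c2=3)
[Gauss-Seidel] macro 4: S0 reads c2=3 → after 2×micro: -3; S1 reads c2=3 → after 1×micro: 75/16; S2 reads c1=75/16 → after 1×micro: 1 ⇒ (c0=-3, c1=75/16, c2=1)
[Gauss-Seidel] macro 5: S0 reads c2=1 → after 2×micro: -1; S1 reads c2=1 → after 1×micro: 139/32; S2 reads c1=139/32 → after 1×micro: 1 ⇒ (c0=-1, c1=139/32, c2=1)
[Gauss-Seidel] macro 6: S0 reads c2=1 → after 2×micro: -1; S1 reads c2=1 → after 1×micro: 267/64; S2 reads c1=267/64 → after 1×micro: 1 ⇒ (c0=-1, c1=267/64, c2=1)
[Gauss-Seidel] macro 7: S0 reads c2=1 → after 2×micro: -1; S1 reads c2=1 → after 1×micro: 523/128; S2 reads c1=523/128 → after 1×micro: 1 ⇒ (c0=-1, c1=523/128, c2=1)

first divergence at macro-step: 1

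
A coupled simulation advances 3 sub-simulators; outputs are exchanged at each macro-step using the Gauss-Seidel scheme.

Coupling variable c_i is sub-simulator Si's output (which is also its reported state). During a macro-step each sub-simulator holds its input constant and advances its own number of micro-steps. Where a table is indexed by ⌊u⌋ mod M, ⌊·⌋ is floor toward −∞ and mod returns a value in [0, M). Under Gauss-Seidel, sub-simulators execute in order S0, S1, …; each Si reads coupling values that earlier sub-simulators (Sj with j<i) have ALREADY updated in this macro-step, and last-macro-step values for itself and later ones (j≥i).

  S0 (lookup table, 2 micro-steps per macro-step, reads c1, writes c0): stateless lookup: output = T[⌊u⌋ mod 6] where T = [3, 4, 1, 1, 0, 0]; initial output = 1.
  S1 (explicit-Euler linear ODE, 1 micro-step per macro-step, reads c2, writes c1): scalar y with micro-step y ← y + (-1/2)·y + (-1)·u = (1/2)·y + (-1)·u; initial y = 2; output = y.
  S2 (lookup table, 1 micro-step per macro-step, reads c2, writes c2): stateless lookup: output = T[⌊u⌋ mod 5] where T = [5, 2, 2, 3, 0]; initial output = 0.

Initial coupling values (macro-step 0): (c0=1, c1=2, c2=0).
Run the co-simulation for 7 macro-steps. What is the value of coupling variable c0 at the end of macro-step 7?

macro 1: S0 reads c1=2 → after 2×micro: 1; S1 reads c2=0 → after 1×micro: 1; S2 reads c2=0 → after 1×micro: 5 ⇒ (c0=1, c1=1, c2=5)
macro 2: S0 reads c1=1 → after 2×micro: 4; S1 reads c2=5 → after 1×micro: -9/2; S2 reads c2=5 → after 1×micro: 5 ⇒ (c0=4, c1=-9/2, c2=5)
macro 3: S0 reads c1=-9/2 → after 2×micro: 4; S1 reads c2=5 → after 1×micro: -29/4; S2 reads c2=5 → after 1×micro: 5 ⇒ (c0=4, c1=-29/4, c2=5)
macro 4: S0 reads c1=-29/4 → after 2×micro: 0; S1 reads c2=5 → after 1×micro: -69/8; S2 reads c2=5 → after 1×micro: 5 ⇒ (c0=0, c1=-69/8, c2=5)
macro 5: S0 reads c1=-69/8 → after 2×micro: 1; S1 reads c2=5 → after 1×micro: -149/16; S2 reads c2=5 → after 1×micro: 5 ⇒ (c0=1, c1=-149/16, c2=5)
macro 6: S0 reads c1=-149/16 → after 2×micro: 1; S1 reads c2=5 → after 1×micro: -309/32; S2 reads c2=5 → after 1×micro: 5 ⇒ (c0=1, c1=-309/32, c2=5)
macro 7: S0 reads c1=-309/32 → after 2×micro: 1; S1 reads c2=5 → after 1×micro: -629/64; S2 reads c2=5 → after 1×micro: 5 ⇒ (c0=1, c1=-629/64, c2=5)

c0 at macro-step 7 = 1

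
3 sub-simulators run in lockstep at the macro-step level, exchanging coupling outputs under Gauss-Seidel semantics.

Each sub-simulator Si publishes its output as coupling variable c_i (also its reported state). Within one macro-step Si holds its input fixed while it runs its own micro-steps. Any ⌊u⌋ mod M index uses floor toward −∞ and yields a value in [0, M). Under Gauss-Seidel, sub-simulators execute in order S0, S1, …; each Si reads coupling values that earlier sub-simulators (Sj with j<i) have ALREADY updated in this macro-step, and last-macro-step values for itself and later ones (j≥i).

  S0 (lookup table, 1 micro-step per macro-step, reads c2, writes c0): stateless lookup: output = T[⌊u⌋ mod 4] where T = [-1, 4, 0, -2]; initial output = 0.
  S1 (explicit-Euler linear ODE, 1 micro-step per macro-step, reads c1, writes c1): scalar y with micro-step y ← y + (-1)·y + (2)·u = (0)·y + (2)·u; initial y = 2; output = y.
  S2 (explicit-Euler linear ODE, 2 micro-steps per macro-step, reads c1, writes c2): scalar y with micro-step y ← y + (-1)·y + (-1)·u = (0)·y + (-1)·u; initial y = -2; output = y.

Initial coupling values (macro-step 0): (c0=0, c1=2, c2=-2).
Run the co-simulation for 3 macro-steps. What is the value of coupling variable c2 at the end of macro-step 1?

c2 at macro-step 1 = -4

macro 1: S0 reads c2=-2 → after 1×micro: 0; S1 reads c1=2 → after 1×micro: 4; S2 reads c1=4 → after 2×micro: -4 ⇒ (c0=0, c1=4, c2=-4)
macro 2: S0 reads c2=-4 → after 1×micro: -1; S1 reads c1=4 → after 1×micro: 8; S2 reads c1=8 → after 2×micro: -8 ⇒ (c0=-1, c1=8, c2=-8)
macro 3: S0 reads c2=-8 → after 1×micro: -1; S1 reads c1=8 → after 1×micro: 16; S2 reads c1=16 → after 2×micro: -16 ⇒ (c0=-1, c1=16, c2=-16)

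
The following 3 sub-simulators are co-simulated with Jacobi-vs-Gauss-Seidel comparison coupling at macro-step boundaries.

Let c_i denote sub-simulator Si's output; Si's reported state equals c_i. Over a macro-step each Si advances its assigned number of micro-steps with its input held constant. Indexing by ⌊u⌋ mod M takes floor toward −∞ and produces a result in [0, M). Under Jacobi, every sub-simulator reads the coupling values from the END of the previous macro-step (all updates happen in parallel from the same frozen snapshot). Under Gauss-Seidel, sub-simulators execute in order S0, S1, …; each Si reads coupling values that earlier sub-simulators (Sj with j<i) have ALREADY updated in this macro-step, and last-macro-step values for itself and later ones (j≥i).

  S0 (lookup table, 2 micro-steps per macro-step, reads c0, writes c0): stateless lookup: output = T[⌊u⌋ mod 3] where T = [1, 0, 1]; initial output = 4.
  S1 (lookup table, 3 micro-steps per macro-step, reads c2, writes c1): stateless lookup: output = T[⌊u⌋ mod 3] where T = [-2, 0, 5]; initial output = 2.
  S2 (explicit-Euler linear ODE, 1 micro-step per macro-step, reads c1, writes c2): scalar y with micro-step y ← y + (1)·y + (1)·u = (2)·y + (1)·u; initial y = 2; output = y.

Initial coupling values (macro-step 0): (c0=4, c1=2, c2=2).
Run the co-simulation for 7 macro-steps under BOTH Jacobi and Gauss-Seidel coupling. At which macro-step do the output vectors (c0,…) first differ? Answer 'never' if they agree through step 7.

[Jacobi] macro 1: S0 reads c0=4 → after 2×micro: 0; S1 reads c2=2 → after 3×micro: 5; S2 reads c1=2 → after 1×micro: 6 ⇒ (c0=0, c1=5, c2=6)
[Jacobi] macro 2: S0 reads c0=0 → after 2×micro: 1; S1 reads c2=6 → after 3×micro: -2; S2 reads c1=5 → after 1×micro: 17 ⇒ (c0=1, c1=-2, c2=17)
[Jacobi] macro 3: S0 reads c0=1 → after 2×micro: 0; S1 reads c2=17 → after 3×micro: 5; S2 reads c1=-2 → after 1×micro: 32 ⇒ (c0=0, c1=5, c2=32)
[Jacobi] macro 4: S0 reads c0=0 → after 2×micro: 1; S1 reads c2=32 → after 3×micro: 5; S2 reads c1=5 → after 1×micro: 69 ⇒ (c0=1, c1=5, c2=69)
[Jacobi] macro 5: S0 reads c0=1 → after 2×micro: 0; S1 reads c2=69 → after 3×micro: -2; S2 reads c1=5 → after 1×micro: 143 ⇒ (c0=0, c1=-2, c2=143)
[Jacobi] macro 6: S0 reads c0=0 → after 2×micro: 1; S1 reads c2=143 → after 3×micro: 5; S2 reads c1=-2 → after 1×micro: 284 ⇒ (c0=1, c1=5, c2=284)
[Jacobi] macro 7: S0 reads c0=1 → after 2×micro: 0; S1 reads c2=284 → after 3×micro: 5; S2 reads c1=5 → after 1×micro: 573 ⇒ (c0=0, c1=5, c2=573)
[Gauss-Seidel] macro 1: S0 reads c0=4 → after 2×micro: 0; S1 reads c2=2 → after 3×micro: 5; S2 reads c1=5 → after 1×micro: 9 ⇒ (c0=0, c1=5, c2=9)
[Gauss-Seidel] macro 2: S0 reads c0=0 → after 2×micro: 1; S1 reads c2=9 → after 3×micro: -2; S2 reads c1=-2 → after 1×micro: 16 ⇒ (c0=1, c1=-2, c2=16)
[Gauss-Seidel] macro 3: S0 reads c0=1 → after 2×micro: 0; S1 reads c2=16 → after 3×micro: 0; S2 reads c1=0 → after 1×micro: 32 ⇒ (c0=0, c1=0, c2=32)
[Gauss-Seidel] macro 4: S0 reads c0=0 → after 2×micro: 1; S1 reads c2=32 → after 3×micro: 5; S2 reads c1=5 → after 1×micro: 69 ⇒ (c0=1, c1=5, c2=69)
[Gauss-Seidel] macro 5: S0 reads c0=1 → after 2×micro: 0; S1 reads c2=69 → after 3×micro: -2; S2 reads c1=-2 → after 1×micro: 136 ⇒ (c0=0, c1=-2, c2=136)
[Gauss-Seidel] macro 6: S0 reads c0=0 → after 2×micro: 1; S1 reads c2=136 → after 3×micro: 0; S2 reads c1=0 → after 1×micro: 272 ⇒ (c0=1, c1=0, c2=272)
[Gauss-Seidel] macro 7: S0 reads c0=1 → after 2×micro: 0; S1 reads c2=272 → after 3×micro: 5; S2 reads c1=5 → after 1×micro: 549 ⇒ (c0=0, c1=5, c2=549)

first divergence at macro-step: 1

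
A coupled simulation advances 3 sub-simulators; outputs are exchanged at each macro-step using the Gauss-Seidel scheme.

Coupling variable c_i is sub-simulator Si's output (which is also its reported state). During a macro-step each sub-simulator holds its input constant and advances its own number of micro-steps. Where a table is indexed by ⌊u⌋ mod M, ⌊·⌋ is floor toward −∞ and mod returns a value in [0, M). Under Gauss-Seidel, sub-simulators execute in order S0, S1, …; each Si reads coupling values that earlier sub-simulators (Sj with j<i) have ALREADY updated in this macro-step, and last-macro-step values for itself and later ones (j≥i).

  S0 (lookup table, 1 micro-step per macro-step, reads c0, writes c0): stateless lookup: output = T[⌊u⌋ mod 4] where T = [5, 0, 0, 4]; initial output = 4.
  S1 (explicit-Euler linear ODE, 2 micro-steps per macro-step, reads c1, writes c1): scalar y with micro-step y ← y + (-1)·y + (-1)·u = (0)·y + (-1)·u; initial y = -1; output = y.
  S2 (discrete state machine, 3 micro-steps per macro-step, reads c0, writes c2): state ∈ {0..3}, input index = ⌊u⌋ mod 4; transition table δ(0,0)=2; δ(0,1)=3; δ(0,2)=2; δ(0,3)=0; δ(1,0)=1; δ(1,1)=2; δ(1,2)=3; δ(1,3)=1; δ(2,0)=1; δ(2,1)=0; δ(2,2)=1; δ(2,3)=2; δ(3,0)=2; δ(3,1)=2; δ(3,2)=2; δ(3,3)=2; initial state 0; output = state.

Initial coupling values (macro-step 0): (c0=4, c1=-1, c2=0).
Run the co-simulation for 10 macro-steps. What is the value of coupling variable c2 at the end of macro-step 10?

c2 at macro-step 10 = 1

macro 1: S0 reads c0=4 → after 1×micro: 5; S1 reads c1=-1 → after 2×micro: 1; S2 reads c0=5 → after 3×micro: 0 ⇒ (c0=5, c1=1, c2=0)
macro 2: S0 reads c0=5 → after 1×micro: 0; S1 reads c1=1 → after 2×micro: -1; S2 reads c0=0 → after 3×micro: 1 ⇒ (c0=0, c1=-1, c2=1)
macro 3: S0 reads c0=0 → after 1×micro: 5; S1 reads c1=-1 → after 2×micro: 1; S2 reads c0=5 → after 3×micro: 3 ⇒ (c0=5, c1=1, c2=3)
macro 4: S0 reads c0=5 → after 1×micro: 0; S1 reads c1=1 → after 2×micro: -1; S2 reads c0=0 → after 3×micro: 1 ⇒ (c0=0, c1=-1, c2=1)
macro 5: S0 reads c0=0 → after 1×micro: 5; S1 reads c1=-1 → after 2×micro: 1; S2 reads c0=5 → after 3×micro: 3 ⇒ (c0=5, c1=1, c2=3)
macro 6: S0 reads c0=5 → after 1×micro: 0; S1 reads c1=1 → after 2×micro: -1; S2 reads c0=0 → after 3×micro: 1 ⇒ (c0=0, c1=-1, c2=1)
macro 7: S0 reads c0=0 → after 1×micro: 5; S1 reads c1=-1 → after 2×micro: 1; S2 reads c0=5 → after 3×micro: 3 ⇒ (c0=5, c1=1, c2=3)
macro 8: S0 reads c0=5 → after 1×micro: 0; S1 reads c1=1 → after 2×micro: -1; S2 reads c0=0 → after 3×micro: 1 ⇒ (c0=0, c1=-1, c2=1)
macro 9: S0 reads c0=0 → after 1×micro: 5; S1 reads c1=-1 → after 2×micro: 1; S2 reads c0=5 → after 3×micro: 3 ⇒ (c0=5, c1=1, c2=3)
macro 10: S0 reads c0=5 → after 1×micro: 0; S1 reads c1=1 → after 2×micro: -1; S2 reads c0=0 → after 3×micro: 1 ⇒ (c0=0, c1=-1, c2=1)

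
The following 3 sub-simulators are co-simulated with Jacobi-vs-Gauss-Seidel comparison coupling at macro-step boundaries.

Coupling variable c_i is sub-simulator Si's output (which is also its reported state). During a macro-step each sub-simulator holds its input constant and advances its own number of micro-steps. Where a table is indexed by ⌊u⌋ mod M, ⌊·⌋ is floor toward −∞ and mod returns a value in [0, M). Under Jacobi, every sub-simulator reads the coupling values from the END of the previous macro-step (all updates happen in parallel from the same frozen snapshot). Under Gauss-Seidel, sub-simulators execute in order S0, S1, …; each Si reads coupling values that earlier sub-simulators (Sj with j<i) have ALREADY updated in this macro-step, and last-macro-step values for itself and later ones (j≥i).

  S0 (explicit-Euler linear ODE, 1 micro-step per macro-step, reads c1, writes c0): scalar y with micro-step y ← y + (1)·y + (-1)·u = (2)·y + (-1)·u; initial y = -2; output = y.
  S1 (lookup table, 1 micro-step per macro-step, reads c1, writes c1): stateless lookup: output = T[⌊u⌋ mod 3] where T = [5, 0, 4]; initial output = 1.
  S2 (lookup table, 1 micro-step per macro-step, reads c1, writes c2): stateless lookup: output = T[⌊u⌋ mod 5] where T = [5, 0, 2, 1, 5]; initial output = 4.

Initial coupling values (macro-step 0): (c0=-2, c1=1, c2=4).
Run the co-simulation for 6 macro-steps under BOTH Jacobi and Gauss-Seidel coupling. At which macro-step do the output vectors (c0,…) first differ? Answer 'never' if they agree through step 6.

[Jacobi] macro 1: S0 reads c1=1 → after 1×micro: -5; S1 reads c1=1 → after 1×micro: 0; S2 reads c1=1 → after 1×micro: 0 ⇒ (c0=-5, c1=0, c2=0)
[Jacobi] macro 2: S0 reads c1=0 → after 1×micro: -10; S1 reads c1=0 → after 1×micro: 5; S2 reads c1=0 → after 1×micro: 5 ⇒ (c0=-10, c1=5, c2=5)
[Jacobi] macro 3: S0 reads c1=5 → after 1×micro: -25; S1 reads c1=5 → after 1×micro: 4; S2 reads c1=5 → after 1×micro: 5 ⇒ (c0=-25, c1=4, c2=5)
[Jacobi] macro 4: S0 reads c1=4 → after 1×micro: -54; S1 reads c1=4 → after 1×micro: 0; S2 reads c1=4 → after 1×micro: 5 ⇒ (c0=-54, c1=0, c2=5)
[Jacobi] macro 5: S0 reads c1=0 → after 1×micro: -108; S1 reads c1=0 → after 1×micro: 5; S2 reads c1=0 → after 1×micro: 5 ⇒ (c0=-108, c1=5, c2=5)
[Jacobi] macro 6: S0 reads c1=5 → after 1×micro: -221; S1 reads c1=5 → after 1×micro: 4; S2 reads c1=5 → after 1×micro: 5 ⇒ (c0=-221, c1=4, c2=5)
[Gauss-Seidel] macro 1: S0 reads c1=1 → after 1×micro: -5; S1 reads c1=1 → after 1×micro: 0; S2 reads c1=0 → after 1×micro: 5 ⇒ (c0=-5, c1=0, c2=5)
[Gauss-Seidel] macro 2: S0 reads c1=0 → after 1×micro: -10; S1 reads c1=0 → after 1×micro: 5; S2 reads c1=5 → after 1×micro: 5 ⇒ (c0=-10, c1=5, c2=5)
[Gauss-Seidel] macro 3: S0 reads c1=5 → after 1×micro: -25; S1 reads c1=5 → after 1×micro: 4; S2 reads c1=4 → after 1×micro: 5 ⇒ (c0=-25, c1=4, c2=5)
[Gauss-Seidel] macro 4: S0 reads c1=4 → after 1×micro: -54; S1 reads c1=4 → after 1×micro: 0; S2 reads c1=0 → after 1×micro: 5 ⇒ (c0=-54, c1=0, c2=5)
[Gauss-Seidel] macro 5: S0 reads c1=0 → after 1×micro: -108; S1 reads c1=0 → after 1×micro: 5; S2 reads c1=5 → after 1×micro: 5 ⇒ (c0=-108, c1=5, c2=5)
[Gauss-Seidel] macro 6: S0 reads c1=5 → after 1×micro: -221; S1 reads c1=5 → after 1×micro: 4; S2 reads c1=4 → after 1×micro: 5 ⇒ (c0=-221, c1=4, c2=5)

first divergence at macro-step: 1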